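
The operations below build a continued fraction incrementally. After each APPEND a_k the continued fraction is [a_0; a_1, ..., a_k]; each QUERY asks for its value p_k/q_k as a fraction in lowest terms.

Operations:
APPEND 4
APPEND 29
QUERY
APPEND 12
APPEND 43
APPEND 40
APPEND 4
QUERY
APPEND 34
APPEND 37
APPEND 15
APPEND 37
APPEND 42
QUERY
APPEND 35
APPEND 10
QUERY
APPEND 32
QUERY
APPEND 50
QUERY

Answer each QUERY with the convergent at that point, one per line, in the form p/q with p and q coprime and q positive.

APPEND 4: p_0 = 4·1 + 0 = 4, q_0 = 4·0 + 1 = 1 → 4/1
APPEND 29: p_1 = 29·4 + 1 = 117, q_1 = 29·1 + 0 = 29 → 117/29
APPEND 12: p_2 = 12·117 + 4 = 1408, q_2 = 12·29 + 1 = 349 → 1408/349
APPEND 43: p_3 = 43·1408 + 117 = 60661, q_3 = 43·349 + 29 = 15036 → 60661/15036
APPEND 40: p_4 = 40·60661 + 1408 = 2427848, q_4 = 40·15036 + 349 = 601789 → 2427848/601789
APPEND 4: p_5 = 4·2427848 + 60661 = 9772053, q_5 = 4·601789 + 15036 = 2422192 → 9772053/2422192
APPEND 34: p_6 = 34·9772053 + 2427848 = 334677650, q_6 = 34·2422192 + 601789 = 82956317 → 334677650/82956317
APPEND 37: p_7 = 37·334677650 + 9772053 = 12392845103, q_7 = 37·82956317 + 2422192 = 3071805921 → 12392845103/3071805921
APPEND 15: p_8 = 15·12392845103 + 334677650 = 186227354195, q_8 = 15·3071805921 + 82956317 = 46160045132 → 186227354195/46160045132
APPEND 37: p_9 = 37·186227354195 + 12392845103 = 6902804950318, q_9 = 37·46160045132 + 3071805921 = 1710993475805 → 6902804950318/1710993475805
APPEND 42: p_10 = 42·6902804950318 + 186227354195 = 290104035267551, q_10 = 42·1710993475805 + 46160045132 = 71907886028942 → 290104035267551/71907886028942
APPEND 35: p_11 = 35·290104035267551 + 6902804950318 = 10160544039314603, q_11 = 35·71907886028942 + 1710993475805 = 2518487004488775 → 10160544039314603/2518487004488775
APPEND 10: p_12 = 10·10160544039314603 + 290104035267551 = 101895544428413581, q_12 = 10·2518487004488775 + 71907886028942 = 25256777930916692 → 101895544428413581/25256777930916692
APPEND 32: p_13 = 32·101895544428413581 + 10160544039314603 = 3270817965748549195, q_13 = 32·25256777930916692 + 2518487004488775 = 810735380793822919 → 3270817965748549195/810735380793822919
APPEND 50: p_14 = 50·3270817965748549195 + 101895544428413581 = 163642793831855873331, q_14 = 50·810735380793822919 + 25256777930916692 = 40562025817622062642 → 163642793831855873331/40562025817622062642

117/29
9772053/2422192
290104035267551/71907886028942
101895544428413581/25256777930916692
3270817965748549195/810735380793822919
163642793831855873331/40562025817622062642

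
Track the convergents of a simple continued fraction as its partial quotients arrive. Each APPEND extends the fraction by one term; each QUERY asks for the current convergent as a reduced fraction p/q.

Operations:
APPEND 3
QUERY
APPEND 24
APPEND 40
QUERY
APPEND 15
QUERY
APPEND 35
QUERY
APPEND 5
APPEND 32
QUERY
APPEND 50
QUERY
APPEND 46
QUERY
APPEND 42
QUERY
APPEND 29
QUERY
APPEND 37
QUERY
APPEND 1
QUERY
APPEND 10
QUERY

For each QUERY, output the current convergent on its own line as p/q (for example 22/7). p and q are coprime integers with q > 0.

APPEND 3: p_0 = 3·1 + 0 = 3, q_0 = 3·0 + 1 = 1 → 3/1
APPEND 24: p_1 = 24·3 + 1 = 73, q_1 = 24·1 + 0 = 24 → 73/24
APPEND 40: p_2 = 40·73 + 3 = 2923, q_2 = 40·24 + 1 = 961 → 2923/961
APPEND 15: p_3 = 15·2923 + 73 = 43918, q_3 = 15·961 + 24 = 14439 → 43918/14439
APPEND 35: p_4 = 35·43918 + 2923 = 1540053, q_4 = 35·14439 + 961 = 506326 → 1540053/506326
APPEND 5: p_5 = 5·1540053 + 43918 = 7744183, q_5 = 5·506326 + 14439 = 2546069 → 7744183/2546069
APPEND 32: p_6 = 32·7744183 + 1540053 = 249353909, q_6 = 32·2546069 + 506326 = 81980534 → 249353909/81980534
APPEND 50: p_7 = 50·249353909 + 7744183 = 12475439633, q_7 = 50·81980534 + 2546069 = 4101572769 → 12475439633/4101572769
APPEND 46: p_8 = 46·12475439633 + 249353909 = 574119577027, q_8 = 46·4101572769 + 81980534 = 188754327908 → 574119577027/188754327908
APPEND 42: p_9 = 42·574119577027 + 12475439633 = 24125497674767, q_9 = 42·188754327908 + 4101572769 = 7931783344905 → 24125497674767/7931783344905
APPEND 29: p_10 = 29·24125497674767 + 574119577027 = 700213552145270, q_10 = 29·7931783344905 + 188754327908 = 230210471330153 → 700213552145270/230210471330153
APPEND 37: p_11 = 37·700213552145270 + 24125497674767 = 25932026927049757, q_11 = 37·230210471330153 + 7931783344905 = 8525719222560566 → 25932026927049757/8525719222560566
APPEND 1: p_12 = 1·25932026927049757 + 700213552145270 = 26632240479195027, q_12 = 1·8525719222560566 + 230210471330153 = 8755929693890719 → 26632240479195027/8755929693890719
APPEND 10: p_13 = 10·26632240479195027 + 25932026927049757 = 292254431719000027, q_13 = 10·8755929693890719 + 8525719222560566 = 96085016161467756 → 292254431719000027/96085016161467756

3/1
2923/961
43918/14439
1540053/506326
249353909/81980534
12475439633/4101572769
574119577027/188754327908
24125497674767/7931783344905
700213552145270/230210471330153
25932026927049757/8525719222560566
26632240479195027/8755929693890719
292254431719000027/96085016161467756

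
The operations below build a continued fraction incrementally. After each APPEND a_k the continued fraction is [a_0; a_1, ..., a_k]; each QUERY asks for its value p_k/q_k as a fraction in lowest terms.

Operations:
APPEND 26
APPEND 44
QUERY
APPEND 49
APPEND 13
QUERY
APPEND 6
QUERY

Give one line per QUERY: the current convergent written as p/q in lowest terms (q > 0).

1145/44
730848/28085
4441219/170667

APPEND 26: p_0 = 26·1 + 0 = 26, q_0 = 26·0 + 1 = 1 → 26/1
APPEND 44: p_1 = 44·26 + 1 = 1145, q_1 = 44·1 + 0 = 44 → 1145/44
APPEND 49: p_2 = 49·1145 + 26 = 56131, q_2 = 49·44 + 1 = 2157 → 56131/2157
APPEND 13: p_3 = 13·56131 + 1145 = 730848, q_3 = 13·2157 + 44 = 28085 → 730848/28085
APPEND 6: p_4 = 6·730848 + 56131 = 4441219, q_4 = 6·28085 + 2157 = 170667 → 4441219/170667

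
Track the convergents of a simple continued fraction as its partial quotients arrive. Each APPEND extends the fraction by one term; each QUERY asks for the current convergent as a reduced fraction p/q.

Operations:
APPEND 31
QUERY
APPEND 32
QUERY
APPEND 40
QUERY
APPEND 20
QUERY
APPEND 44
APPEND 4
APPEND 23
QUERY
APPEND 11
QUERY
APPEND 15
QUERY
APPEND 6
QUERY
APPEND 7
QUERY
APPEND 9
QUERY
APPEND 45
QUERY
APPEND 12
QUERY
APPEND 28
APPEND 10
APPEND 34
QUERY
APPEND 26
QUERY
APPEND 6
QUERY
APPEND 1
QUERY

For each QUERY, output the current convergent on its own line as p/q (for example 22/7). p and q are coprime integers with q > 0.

APPEND 31: p_0 = 31·1 + 0 = 31, q_0 = 31·0 + 1 = 1 → 31/1
APPEND 32: p_1 = 32·31 + 1 = 993, q_1 = 32·1 + 0 = 32 → 993/32
APPEND 40: p_2 = 40·993 + 31 = 39751, q_2 = 40·32 + 1 = 1281 → 39751/1281
APPEND 20: p_3 = 20·39751 + 993 = 796013, q_3 = 20·1281 + 32 = 25652 → 796013/25652
APPEND 44: p_4 = 44·796013 + 39751 = 35064323, q_4 = 44·25652 + 1281 = 1129969 → 35064323/1129969
APPEND 4: p_5 = 4·35064323 + 796013 = 141053305, q_5 = 4·1129969 + 25652 = 4545528 → 141053305/4545528
APPEND 23: p_6 = 23·141053305 + 35064323 = 3279290338, q_6 = 23·4545528 + 1129969 = 105677113 → 3279290338/105677113
APPEND 11: p_7 = 11·3279290338 + 141053305 = 36213247023, q_7 = 11·105677113 + 4545528 = 1166993771 → 36213247023/1166993771
APPEND 15: p_8 = 15·36213247023 + 3279290338 = 546477995683, q_8 = 15·1166993771 + 105677113 = 17610583678 → 546477995683/17610583678
APPEND 6: p_9 = 6·546477995683 + 36213247023 = 3315081221121, q_9 = 6·17610583678 + 1166993771 = 106830495839 → 3315081221121/106830495839
APPEND 7: p_10 = 7·3315081221121 + 546477995683 = 23752046543530, q_10 = 7·106830495839 + 17610583678 = 765424054551 → 23752046543530/765424054551
APPEND 9: p_11 = 9·23752046543530 + 3315081221121 = 217083500112891, q_11 = 9·765424054551 + 106830495839 = 6995646986798 → 217083500112891/6995646986798
APPEND 45: p_12 = 45·217083500112891 + 23752046543530 = 9792509551623625, q_12 = 45·6995646986798 + 765424054551 = 315569538460461 → 9792509551623625/315569538460461
APPEND 12: p_13 = 12·9792509551623625 + 217083500112891 = 117727198119596391, q_13 = 12·315569538460461 + 6995646986798 = 3793830108512330 → 117727198119596391/3793830108512330
APPEND 28: p_14 = 28·117727198119596391 + 9792509551623625 = 3306154056900322573, q_14 = 28·3793830108512330 + 315569538460461 = 106542812576805701 → 3306154056900322573/106542812576805701
APPEND 10: p_15 = 10·3306154056900322573 + 117727198119596391 = 33179267767122822121, q_15 = 10·106542812576805701 + 3793830108512330 = 1069221955876569340 → 33179267767122822121/1069221955876569340
APPEND 34: p_16 = 34·33179267767122822121 + 3306154056900322573 = 1131401258139076274687, q_16 = 34·1069221955876569340 + 106542812576805701 = 36460089312380163261 → 1131401258139076274687/36460089312380163261
APPEND 26: p_17 = 26·1131401258139076274687 + 33179267767122822121 = 29449611979383105963983, q_17 = 26·36460089312380163261 + 1069221955876569340 = 949031544077760814126 → 29449611979383105963983/949031544077760814126
APPEND 6: p_18 = 6·29449611979383105963983 + 1131401258139076274687 = 177829073134437712058585, q_18 = 6·949031544077760814126 + 36460089312380163261 = 5730649353778945048017 → 177829073134437712058585/5730649353778945048017
APPEND 1: p_19 = 1·177829073134437712058585 + 29449611979383105963983 = 207278685113820818022568, q_19 = 1·5730649353778945048017 + 949031544077760814126 = 6679680897856705862143 → 207278685113820818022568/6679680897856705862143

31/1
993/32
39751/1281
796013/25652
3279290338/105677113
36213247023/1166993771
546477995683/17610583678
3315081221121/106830495839
23752046543530/765424054551
217083500112891/6995646986798
9792509551623625/315569538460461
117727198119596391/3793830108512330
1131401258139076274687/36460089312380163261
29449611979383105963983/949031544077760814126
177829073134437712058585/5730649353778945048017
207278685113820818022568/6679680897856705862143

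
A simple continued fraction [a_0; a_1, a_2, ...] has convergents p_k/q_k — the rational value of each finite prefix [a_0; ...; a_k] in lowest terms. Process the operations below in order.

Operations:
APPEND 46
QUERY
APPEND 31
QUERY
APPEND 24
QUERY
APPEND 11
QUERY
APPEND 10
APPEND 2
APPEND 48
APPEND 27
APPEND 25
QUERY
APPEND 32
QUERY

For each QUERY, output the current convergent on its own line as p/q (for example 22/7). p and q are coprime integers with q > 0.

APPEND 46: p_0 = 46·1 + 0 = 46, q_0 = 46·0 + 1 = 1 → 46/1
APPEND 31: p_1 = 31·46 + 1 = 1427, q_1 = 31·1 + 0 = 31 → 1427/31
APPEND 24: p_2 = 24·1427 + 46 = 34294, q_2 = 24·31 + 1 = 745 → 34294/745
APPEND 11: p_3 = 11·34294 + 1427 = 378661, q_3 = 11·745 + 31 = 8226 → 378661/8226
APPEND 10: p_4 = 10·378661 + 34294 = 3820904, q_4 = 10·8226 + 745 = 83005 → 3820904/83005
APPEND 2: p_5 = 2·3820904 + 378661 = 8020469, q_5 = 2·83005 + 8226 = 174236 → 8020469/174236
APPEND 48: p_6 = 48·8020469 + 3820904 = 388803416, q_6 = 48·174236 + 83005 = 8446333 → 388803416/8446333
APPEND 27: p_7 = 27·388803416 + 8020469 = 10505712701, q_7 = 27·8446333 + 174236 = 228225227 → 10505712701/228225227
APPEND 25: p_8 = 25·10505712701 + 388803416 = 263031620941, q_8 = 25·228225227 + 8446333 = 5714077008 → 263031620941/5714077008
APPEND 32: p_9 = 32·263031620941 + 10505712701 = 8427517582813, q_9 = 32·5714077008 + 228225227 = 183078689483 → 8427517582813/183078689483

46/1
1427/31
34294/745
378661/8226
263031620941/5714077008
8427517582813/183078689483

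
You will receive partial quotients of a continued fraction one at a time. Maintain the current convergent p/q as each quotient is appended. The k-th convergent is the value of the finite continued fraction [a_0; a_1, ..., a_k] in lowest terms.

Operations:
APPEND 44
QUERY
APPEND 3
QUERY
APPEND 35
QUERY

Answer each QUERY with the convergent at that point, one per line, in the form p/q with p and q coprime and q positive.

APPEND 44: p_0 = 44·1 + 0 = 44, q_0 = 44·0 + 1 = 1 → 44/1
APPEND 3: p_1 = 3·44 + 1 = 133, q_1 = 3·1 + 0 = 3 → 133/3
APPEND 35: p_2 = 35·133 + 44 = 4699, q_2 = 35·3 + 1 = 106 → 4699/106

44/1
133/3
4699/106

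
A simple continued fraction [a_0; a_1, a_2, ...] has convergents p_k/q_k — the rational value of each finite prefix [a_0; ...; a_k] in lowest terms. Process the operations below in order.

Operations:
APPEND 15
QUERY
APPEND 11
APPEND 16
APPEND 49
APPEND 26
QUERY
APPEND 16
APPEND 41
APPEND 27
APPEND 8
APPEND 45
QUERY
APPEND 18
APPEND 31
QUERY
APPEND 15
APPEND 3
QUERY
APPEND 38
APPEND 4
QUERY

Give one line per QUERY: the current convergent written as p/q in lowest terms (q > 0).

15/1
3409841/225961
22009033585405/1458479512092
12318169746385357/816292007182375
567825759370448998/37628287187905729
87618017969844114882/5806210599990541009

APPEND 15: p_0 = 15·1 + 0 = 15, q_0 = 15·0 + 1 = 1 → 15/1
APPEND 11: p_1 = 11·15 + 1 = 166, q_1 = 11·1 + 0 = 11 → 166/11
APPEND 16: p_2 = 16·166 + 15 = 2671, q_2 = 16·11 + 1 = 177 → 2671/177
APPEND 49: p_3 = 49·2671 + 166 = 131045, q_3 = 49·177 + 11 = 8684 → 131045/8684
APPEND 26: p_4 = 26·131045 + 2671 = 3409841, q_4 = 26·8684 + 177 = 225961 → 3409841/225961
APPEND 16: p_5 = 16·3409841 + 131045 = 54688501, q_5 = 16·225961 + 8684 = 3624060 → 54688501/3624060
APPEND 41: p_6 = 41·54688501 + 3409841 = 2245638382, q_6 = 41·3624060 + 225961 = 148812421 → 2245638382/148812421
APPEND 27: p_7 = 27·2245638382 + 54688501 = 60686924815, q_7 = 27·148812421 + 3624060 = 4021559427 → 60686924815/4021559427
APPEND 8: p_8 = 8·60686924815 + 2245638382 = 487741036902, q_8 = 8·4021559427 + 148812421 = 32321287837 → 487741036902/32321287837
APPEND 45: p_9 = 45·487741036902 + 60686924815 = 22009033585405, q_9 = 45·32321287837 + 4021559427 = 1458479512092 → 22009033585405/1458479512092
APPEND 18: p_10 = 18·22009033585405 + 487741036902 = 396650345574192, q_10 = 18·1458479512092 + 32321287837 = 26284952505493 → 396650345574192/26284952505493
APPEND 31: p_11 = 31·396650345574192 + 22009033585405 = 12318169746385357, q_11 = 31·26284952505493 + 1458479512092 = 816292007182375 → 12318169746385357/816292007182375
APPEND 15: p_12 = 15·12318169746385357 + 396650345574192 = 185169196541354547, q_12 = 15·816292007182375 + 26284952505493 = 12270665060241118 → 185169196541354547/12270665060241118
APPEND 3: p_13 = 3·185169196541354547 + 12318169746385357 = 567825759370448998, q_13 = 3·12270665060241118 + 816292007182375 = 37628287187905729 → 567825759370448998/37628287187905729
APPEND 38: p_14 = 38·567825759370448998 + 185169196541354547 = 21762548052618416471, q_14 = 38·37628287187905729 + 12270665060241118 = 1442145578200658820 → 21762548052618416471/1442145578200658820
APPEND 4: p_15 = 4·21762548052618416471 + 567825759370448998 = 87618017969844114882, q_15 = 4·1442145578200658820 + 37628287187905729 = 5806210599990541009 → 87618017969844114882/5806210599990541009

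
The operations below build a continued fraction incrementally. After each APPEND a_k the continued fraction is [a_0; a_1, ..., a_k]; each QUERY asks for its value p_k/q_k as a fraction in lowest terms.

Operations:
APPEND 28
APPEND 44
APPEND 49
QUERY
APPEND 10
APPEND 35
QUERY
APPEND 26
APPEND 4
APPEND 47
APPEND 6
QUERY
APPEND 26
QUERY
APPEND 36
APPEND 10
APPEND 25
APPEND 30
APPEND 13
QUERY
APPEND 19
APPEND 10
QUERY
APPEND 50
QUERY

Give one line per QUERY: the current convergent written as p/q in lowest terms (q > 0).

APPEND 28: p_0 = 28·1 + 0 = 28, q_0 = 28·0 + 1 = 1 → 28/1
APPEND 44: p_1 = 44·28 + 1 = 1233, q_1 = 44·1 + 0 = 44 → 1233/44
APPEND 49: p_2 = 49·1233 + 28 = 60445, q_2 = 49·44 + 1 = 2157 → 60445/2157
APPEND 10: p_3 = 10·60445 + 1233 = 605683, q_3 = 10·2157 + 44 = 21614 → 605683/21614
APPEND 35: p_4 = 35·605683 + 60445 = 21259350, q_4 = 35·21614 + 2157 = 758647 → 21259350/758647
APPEND 26: p_5 = 26·21259350 + 605683 = 553348783, q_5 = 26·758647 + 21614 = 19746436 → 553348783/19746436
APPEND 4: p_6 = 4·553348783 + 21259350 = 2234654482, q_6 = 4·19746436 + 758647 = 79744391 → 2234654482/79744391
APPEND 47: p_7 = 47·2234654482 + 553348783 = 105582109437, q_7 = 47·79744391 + 19746436 = 3767732813 → 105582109437/3767732813
APPEND 6: p_8 = 6·105582109437 + 2234654482 = 635727311104, q_8 = 6·3767732813 + 79744391 = 22686141269 → 635727311104/22686141269
APPEND 26: p_9 = 26·635727311104 + 105582109437 = 16634492198141, q_9 = 26·22686141269 + 3767732813 = 593607405807 → 16634492198141/593607405807
APPEND 36: p_10 = 36·16634492198141 + 635727311104 = 599477446444180, q_10 = 36·593607405807 + 22686141269 = 21392552750321 → 599477446444180/21392552750321
APPEND 10: p_11 = 10·599477446444180 + 16634492198141 = 6011408956639941, q_11 = 10·21392552750321 + 593607405807 = 214519134909017 → 6011408956639941/214519134909017
APPEND 25: p_12 = 25·6011408956639941 + 599477446444180 = 150884701362442705, q_12 = 25·214519134909017 + 21392552750321 = 5384370925475746 → 150884701362442705/5384370925475746
APPEND 30: p_13 = 30·150884701362442705 + 6011408956639941 = 4532552449829921091, q_13 = 30·5384370925475746 + 214519134909017 = 161745646899181397 → 4532552449829921091/161745646899181397
APPEND 13: p_14 = 13·4532552449829921091 + 150884701362442705 = 59074066549151416888, q_14 = 13·161745646899181397 + 5384370925475746 = 2108077780614833907 → 59074066549151416888/2108077780614833907
APPEND 19: p_15 = 19·59074066549151416888 + 4532552449829921091 = 1126939816883706841963, q_15 = 19·2108077780614833907 + 161745646899181397 = 40215223478581025630 → 1126939816883706841963/40215223478581025630
APPEND 10: p_16 = 10·1126939816883706841963 + 59074066549151416888 = 11328472235386219836518, q_16 = 10·40215223478581025630 + 2108077780614833907 = 404260312566425090207 → 11328472235386219836518/404260312566425090207
APPEND 50: p_17 = 50·11328472235386219836518 + 1126939816883706841963 = 567550551586194698667863, q_17 = 50·404260312566425090207 + 40215223478581025630 = 20253230851799835535980 → 567550551586194698667863/20253230851799835535980

60445/2157
21259350/758647
635727311104/22686141269
16634492198141/593607405807
59074066549151416888/2108077780614833907
11328472235386219836518/404260312566425090207
567550551586194698667863/20253230851799835535980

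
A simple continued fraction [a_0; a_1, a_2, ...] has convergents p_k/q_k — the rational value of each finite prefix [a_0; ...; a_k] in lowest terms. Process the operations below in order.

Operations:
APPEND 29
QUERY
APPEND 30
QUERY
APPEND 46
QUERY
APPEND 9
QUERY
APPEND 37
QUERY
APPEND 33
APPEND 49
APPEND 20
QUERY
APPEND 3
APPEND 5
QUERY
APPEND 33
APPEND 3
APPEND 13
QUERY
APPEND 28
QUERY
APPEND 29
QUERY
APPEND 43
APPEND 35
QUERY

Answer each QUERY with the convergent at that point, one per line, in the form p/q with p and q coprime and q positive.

29/1
871/30
40095/1381
361726/12459
13423957/462364
435197092307/14989579331
7071841911912/243576846511
9479858427135536/326516634536603
266147202137877971/9166960604036292
7727748720425596695/266168374151589071
11647304725035774351655/401170415093434411146

APPEND 29: p_0 = 29·1 + 0 = 29, q_0 = 29·0 + 1 = 1 → 29/1
APPEND 30: p_1 = 30·29 + 1 = 871, q_1 = 30·1 + 0 = 30 → 871/30
APPEND 46: p_2 = 46·871 + 29 = 40095, q_2 = 46·30 + 1 = 1381 → 40095/1381
APPEND 9: p_3 = 9·40095 + 871 = 361726, q_3 = 9·1381 + 30 = 12459 → 361726/12459
APPEND 37: p_4 = 37·361726 + 40095 = 13423957, q_4 = 37·12459 + 1381 = 462364 → 13423957/462364
APPEND 33: p_5 = 33·13423957 + 361726 = 443352307, q_5 = 33·462364 + 12459 = 15270471 → 443352307/15270471
APPEND 49: p_6 = 49·443352307 + 13423957 = 21737687000, q_6 = 49·15270471 + 462364 = 748715443 → 21737687000/748715443
APPEND 20: p_7 = 20·21737687000 + 443352307 = 435197092307, q_7 = 20·748715443 + 15270471 = 14989579331 → 435197092307/14989579331
APPEND 3: p_8 = 3·435197092307 + 21737687000 = 1327328963921, q_8 = 3·14989579331 + 748715443 = 45717453436 → 1327328963921/45717453436
APPEND 5: p_9 = 5·1327328963921 + 435197092307 = 7071841911912, q_9 = 5·45717453436 + 14989579331 = 243576846511 → 7071841911912/243576846511
APPEND 33: p_10 = 33·7071841911912 + 1327328963921 = 234698112057017, q_10 = 33·243576846511 + 45717453436 = 8083753388299 → 234698112057017/8083753388299
APPEND 3: p_11 = 3·234698112057017 + 7071841911912 = 711166178082963, q_11 = 3·8083753388299 + 243576846511 = 24494837011408 → 711166178082963/24494837011408
APPEND 13: p_12 = 13·711166178082963 + 234698112057017 = 9479858427135536, q_12 = 13·24494837011408 + 8083753388299 = 326516634536603 → 9479858427135536/326516634536603
APPEND 28: p_13 = 28·9479858427135536 + 711166178082963 = 266147202137877971, q_13 = 28·326516634536603 + 24494837011408 = 9166960604036292 → 266147202137877971/9166960604036292
APPEND 29: p_14 = 29·266147202137877971 + 9479858427135536 = 7727748720425596695, q_14 = 29·9166960604036292 + 326516634536603 = 266168374151589071 → 7727748720425596695/266168374151589071
APPEND 43: p_15 = 43·7727748720425596695 + 266147202137877971 = 332559342180438535856, q_15 = 43·266168374151589071 + 9166960604036292 = 11454407049122366345 → 332559342180438535856/11454407049122366345
APPEND 35: p_16 = 35·332559342180438535856 + 7727748720425596695 = 11647304725035774351655, q_16 = 35·11454407049122366345 + 266168374151589071 = 401170415093434411146 → 11647304725035774351655/401170415093434411146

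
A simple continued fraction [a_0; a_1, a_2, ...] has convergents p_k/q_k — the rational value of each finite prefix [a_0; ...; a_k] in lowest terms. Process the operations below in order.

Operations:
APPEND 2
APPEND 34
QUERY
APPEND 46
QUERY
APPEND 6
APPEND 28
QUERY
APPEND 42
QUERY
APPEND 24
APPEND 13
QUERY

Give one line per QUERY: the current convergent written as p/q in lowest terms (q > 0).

APPEND 2: p_0 = 2·1 + 0 = 2, q_0 = 2·0 + 1 = 1 → 2/1
APPEND 34: p_1 = 34·2 + 1 = 69, q_1 = 34·1 + 0 = 34 → 69/34
APPEND 46: p_2 = 46·69 + 2 = 3176, q_2 = 46·34 + 1 = 1565 → 3176/1565
APPEND 6: p_3 = 6·3176 + 69 = 19125, q_3 = 6·1565 + 34 = 9424 → 19125/9424
APPEND 28: p_4 = 28·19125 + 3176 = 538676, q_4 = 28·9424 + 1565 = 265437 → 538676/265437
APPEND 42: p_5 = 42·538676 + 19125 = 22643517, q_5 = 42·265437 + 9424 = 11157778 → 22643517/11157778
APPEND 24: p_6 = 24·22643517 + 538676 = 543983084, q_6 = 24·11157778 + 265437 = 268052109 → 543983084/268052109
APPEND 13: p_7 = 13·543983084 + 22643517 = 7094423609, q_7 = 13·268052109 + 11157778 = 3495835195 → 7094423609/3495835195

69/34
3176/1565
538676/265437
22643517/11157778
7094423609/3495835195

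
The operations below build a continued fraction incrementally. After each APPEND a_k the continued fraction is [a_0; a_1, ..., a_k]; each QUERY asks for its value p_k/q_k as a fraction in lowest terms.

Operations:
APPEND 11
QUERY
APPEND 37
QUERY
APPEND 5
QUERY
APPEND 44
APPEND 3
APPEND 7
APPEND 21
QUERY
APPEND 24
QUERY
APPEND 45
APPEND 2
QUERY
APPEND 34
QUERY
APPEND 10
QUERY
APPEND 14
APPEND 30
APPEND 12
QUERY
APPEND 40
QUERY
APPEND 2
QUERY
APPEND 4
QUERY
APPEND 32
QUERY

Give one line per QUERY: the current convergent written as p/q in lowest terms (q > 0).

APPEND 11: p_0 = 11·1 + 0 = 11, q_0 = 11·0 + 1 = 1 → 11/1
APPEND 37: p_1 = 37·11 + 1 = 408, q_1 = 37·1 + 0 = 37 → 408/37
APPEND 5: p_2 = 5·408 + 11 = 2051, q_2 = 5·37 + 1 = 186 → 2051/186
APPEND 44: p_3 = 44·2051 + 408 = 90652, q_3 = 44·186 + 37 = 8221 → 90652/8221
APPEND 3: p_4 = 3·90652 + 2051 = 274007, q_4 = 3·8221 + 186 = 24849 → 274007/24849
APPEND 7: p_5 = 7·274007 + 90652 = 2008701, q_5 = 7·24849 + 8221 = 182164 → 2008701/182164
APPEND 21: p_6 = 21·2008701 + 274007 = 42456728, q_6 = 21·182164 + 24849 = 3850293 → 42456728/3850293
APPEND 24: p_7 = 24·42456728 + 2008701 = 1020970173, q_7 = 24·3850293 + 182164 = 92589196 → 1020970173/92589196
APPEND 45: p_8 = 45·1020970173 + 42456728 = 45986114513, q_8 = 45·92589196 + 3850293 = 4170364113 → 45986114513/4170364113
APPEND 2: p_9 = 2·45986114513 + 1020970173 = 92993199199, q_9 = 2·4170364113 + 92589196 = 8433317422 → 92993199199/8433317422
APPEND 34: p_10 = 34·92993199199 + 45986114513 = 3207754887279, q_10 = 34·8433317422 + 4170364113 = 290903156461 → 3207754887279/290903156461
APPEND 10: p_11 = 10·3207754887279 + 92993199199 = 32170542071989, q_11 = 10·290903156461 + 8433317422 = 2917464882032 → 32170542071989/2917464882032
APPEND 14: p_12 = 14·32170542071989 + 3207754887279 = 453595343895125, q_12 = 14·2917464882032 + 290903156461 = 41135411504909 → 453595343895125/41135411504909
APPEND 30: p_13 = 30·453595343895125 + 32170542071989 = 13640030858925739, q_13 = 30·41135411504909 + 2917464882032 = 1236979810029302 → 13640030858925739/1236979810029302
APPEND 12: p_14 = 12·13640030858925739 + 453595343895125 = 164133965651003993, q_14 = 12·1236979810029302 + 41135411504909 = 14884893131856533 → 164133965651003993/14884893131856533
APPEND 40: p_15 = 40·164133965651003993 + 13640030858925739 = 6578998656899085459, q_15 = 40·14884893131856533 + 1236979810029302 = 596632705084290622 → 6578998656899085459/596632705084290622
APPEND 2: p_16 = 2·6578998656899085459 + 164133965651003993 = 13322131279449174911, q_16 = 2·596632705084290622 + 14884893131856533 = 1208150303300437777 → 13322131279449174911/1208150303300437777
APPEND 4: p_17 = 4·13322131279449174911 + 6578998656899085459 = 59867523774695785103, q_17 = 4·1208150303300437777 + 596632705084290622 = 5429233918286041730 → 59867523774695785103/5429233918286041730
APPEND 32: p_18 = 32·59867523774695785103 + 13322131279449174911 = 1929082892069714298207, q_18 = 32·5429233918286041730 + 1208150303300437777 = 174943635688453773137 → 1929082892069714298207/174943635688453773137

11/1
408/37
2051/186
42456728/3850293
1020970173/92589196
92993199199/8433317422
3207754887279/290903156461
32170542071989/2917464882032
164133965651003993/14884893131856533
6578998656899085459/596632705084290622
13322131279449174911/1208150303300437777
59867523774695785103/5429233918286041730
1929082892069714298207/174943635688453773137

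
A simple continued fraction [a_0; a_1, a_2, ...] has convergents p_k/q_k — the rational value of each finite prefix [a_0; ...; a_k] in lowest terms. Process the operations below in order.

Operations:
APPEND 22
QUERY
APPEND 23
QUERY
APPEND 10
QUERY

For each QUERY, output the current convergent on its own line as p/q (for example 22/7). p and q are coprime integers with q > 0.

APPEND 22: p_0 = 22·1 + 0 = 22, q_0 = 22·0 + 1 = 1 → 22/1
APPEND 23: p_1 = 23·22 + 1 = 507, q_1 = 23·1 + 0 = 23 → 507/23
APPEND 10: p_2 = 10·507 + 22 = 5092, q_2 = 10·23 + 1 = 231 → 5092/231

22/1
507/23
5092/231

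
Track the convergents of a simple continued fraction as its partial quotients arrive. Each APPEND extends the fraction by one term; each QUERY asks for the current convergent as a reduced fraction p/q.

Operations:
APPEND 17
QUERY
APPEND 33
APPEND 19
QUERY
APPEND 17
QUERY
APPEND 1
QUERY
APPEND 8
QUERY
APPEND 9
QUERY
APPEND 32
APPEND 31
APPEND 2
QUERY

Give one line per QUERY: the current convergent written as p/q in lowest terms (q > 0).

17/1
10695/628
182377/10709
193072/11337
1726953/101405
15735649/923982
31863337721/1870984191

APPEND 17: p_0 = 17·1 + 0 = 17, q_0 = 17·0 + 1 = 1 → 17/1
APPEND 33: p_1 = 33·17 + 1 = 562, q_1 = 33·1 + 0 = 33 → 562/33
APPEND 19: p_2 = 19·562 + 17 = 10695, q_2 = 19·33 + 1 = 628 → 10695/628
APPEND 17: p_3 = 17·10695 + 562 = 182377, q_3 = 17·628 + 33 = 10709 → 182377/10709
APPEND 1: p_4 = 1·182377 + 10695 = 193072, q_4 = 1·10709 + 628 = 11337 → 193072/11337
APPEND 8: p_5 = 8·193072 + 182377 = 1726953, q_5 = 8·11337 + 10709 = 101405 → 1726953/101405
APPEND 9: p_6 = 9·1726953 + 193072 = 15735649, q_6 = 9·101405 + 11337 = 923982 → 15735649/923982
APPEND 32: p_7 = 32·15735649 + 1726953 = 505267721, q_7 = 32·923982 + 101405 = 29668829 → 505267721/29668829
APPEND 31: p_8 = 31·505267721 + 15735649 = 15679035000, q_8 = 31·29668829 + 923982 = 920657681 → 15679035000/920657681
APPEND 2: p_9 = 2·15679035000 + 505267721 = 31863337721, q_9 = 2·920657681 + 29668829 = 1870984191 → 31863337721/1870984191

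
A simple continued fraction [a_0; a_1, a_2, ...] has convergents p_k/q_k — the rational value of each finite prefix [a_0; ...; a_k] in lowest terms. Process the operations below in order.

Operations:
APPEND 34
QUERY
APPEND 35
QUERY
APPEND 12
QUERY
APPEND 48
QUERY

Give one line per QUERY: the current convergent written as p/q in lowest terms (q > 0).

APPEND 34: p_0 = 34·1 + 0 = 34, q_0 = 34·0 + 1 = 1 → 34/1
APPEND 35: p_1 = 35·34 + 1 = 1191, q_1 = 35·1 + 0 = 35 → 1191/35
APPEND 12: p_2 = 12·1191 + 34 = 14326, q_2 = 12·35 + 1 = 421 → 14326/421
APPEND 48: p_3 = 48·14326 + 1191 = 688839, q_3 = 48·421 + 35 = 20243 → 688839/20243

34/1
1191/35
14326/421
688839/20243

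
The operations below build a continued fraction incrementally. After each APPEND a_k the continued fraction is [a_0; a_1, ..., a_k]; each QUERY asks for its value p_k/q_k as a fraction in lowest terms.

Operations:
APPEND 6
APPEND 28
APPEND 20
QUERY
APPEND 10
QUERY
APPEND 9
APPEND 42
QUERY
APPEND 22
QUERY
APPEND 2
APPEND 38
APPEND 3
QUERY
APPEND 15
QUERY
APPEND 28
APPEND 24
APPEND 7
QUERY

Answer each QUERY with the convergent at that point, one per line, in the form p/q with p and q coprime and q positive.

3386/561
34029/5638
13039203/2160364
287172113/47579311
68410610674/11334421323
1048766902525/173762020624
4981667744269881/825373732940723

APPEND 6: p_0 = 6·1 + 0 = 6, q_0 = 6·0 + 1 = 1 → 6/1
APPEND 28: p_1 = 28·6 + 1 = 169, q_1 = 28·1 + 0 = 28 → 169/28
APPEND 20: p_2 = 20·169 + 6 = 3386, q_2 = 20·28 + 1 = 561 → 3386/561
APPEND 10: p_3 = 10·3386 + 169 = 34029, q_3 = 10·561 + 28 = 5638 → 34029/5638
APPEND 9: p_4 = 9·34029 + 3386 = 309647, q_4 = 9·5638 + 561 = 51303 → 309647/51303
APPEND 42: p_5 = 42·309647 + 34029 = 13039203, q_5 = 42·51303 + 5638 = 2160364 → 13039203/2160364
APPEND 22: p_6 = 22·13039203 + 309647 = 287172113, q_6 = 22·2160364 + 51303 = 47579311 → 287172113/47579311
APPEND 2: p_7 = 2·287172113 + 13039203 = 587383429, q_7 = 2·47579311 + 2160364 = 97318986 → 587383429/97318986
APPEND 38: p_8 = 38·587383429 + 287172113 = 22607742415, q_8 = 38·97318986 + 47579311 = 3745700779 → 22607742415/3745700779
APPEND 3: p_9 = 3·22607742415 + 587383429 = 68410610674, q_9 = 3·3745700779 + 97318986 = 11334421323 → 68410610674/11334421323
APPEND 15: p_10 = 15·68410610674 + 22607742415 = 1048766902525, q_10 = 15·11334421323 + 3745700779 = 173762020624 → 1048766902525/173762020624
APPEND 28: p_11 = 28·1048766902525 + 68410610674 = 29433883881374, q_11 = 28·173762020624 + 11334421323 = 4876670998795 → 29433883881374/4876670998795
APPEND 24: p_12 = 24·29433883881374 + 1048766902525 = 707461980055501, q_12 = 24·4876670998795 + 173762020624 = 117213865991704 → 707461980055501/117213865991704
APPEND 7: p_13 = 7·707461980055501 + 29433883881374 = 4981667744269881, q_13 = 7·117213865991704 + 4876670998795 = 825373732940723 → 4981667744269881/825373732940723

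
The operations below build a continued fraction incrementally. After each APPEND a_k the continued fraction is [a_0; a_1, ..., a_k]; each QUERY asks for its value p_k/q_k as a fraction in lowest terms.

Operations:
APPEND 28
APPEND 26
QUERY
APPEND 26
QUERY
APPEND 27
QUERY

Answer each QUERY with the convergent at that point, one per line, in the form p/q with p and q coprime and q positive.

729/26
18982/677
513243/18305

APPEND 28: p_0 = 28·1 + 0 = 28, q_0 = 28·0 + 1 = 1 → 28/1
APPEND 26: p_1 = 26·28 + 1 = 729, q_1 = 26·1 + 0 = 26 → 729/26
APPEND 26: p_2 = 26·729 + 28 = 18982, q_2 = 26·26 + 1 = 677 → 18982/677
APPEND 27: p_3 = 27·18982 + 729 = 513243, q_3 = 27·677 + 26 = 18305 → 513243/18305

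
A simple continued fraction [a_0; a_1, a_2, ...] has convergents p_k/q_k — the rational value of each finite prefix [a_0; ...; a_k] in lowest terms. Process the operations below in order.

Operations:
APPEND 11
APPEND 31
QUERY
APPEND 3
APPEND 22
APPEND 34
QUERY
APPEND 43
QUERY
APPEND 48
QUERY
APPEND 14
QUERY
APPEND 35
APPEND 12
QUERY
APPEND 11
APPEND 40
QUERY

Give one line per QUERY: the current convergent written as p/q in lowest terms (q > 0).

342/31
788341/71460
33921819/3074879
1629035653/147665652
22840420961/2070394007
9635365652417/873407864771
4281238003487417/388077326599891

APPEND 11: p_0 = 11·1 + 0 = 11, q_0 = 11·0 + 1 = 1 → 11/1
APPEND 31: p_1 = 31·11 + 1 = 342, q_1 = 31·1 + 0 = 31 → 342/31
APPEND 3: p_2 = 3·342 + 11 = 1037, q_2 = 3·31 + 1 = 94 → 1037/94
APPEND 22: p_3 = 22·1037 + 342 = 23156, q_3 = 22·94 + 31 = 2099 → 23156/2099
APPEND 34: p_4 = 34·23156 + 1037 = 788341, q_4 = 34·2099 + 94 = 71460 → 788341/71460
APPEND 43: p_5 = 43·788341 + 23156 = 33921819, q_5 = 43·71460 + 2099 = 3074879 → 33921819/3074879
APPEND 48: p_6 = 48·33921819 + 788341 = 1629035653, q_6 = 48·3074879 + 71460 = 147665652 → 1629035653/147665652
APPEND 14: p_7 = 14·1629035653 + 33921819 = 22840420961, q_7 = 14·147665652 + 3074879 = 2070394007 → 22840420961/2070394007
APPEND 35: p_8 = 35·22840420961 + 1629035653 = 801043769288, q_8 = 35·2070394007 + 147665652 = 72611455897 → 801043769288/72611455897
APPEND 12: p_9 = 12·801043769288 + 22840420961 = 9635365652417, q_9 = 12·72611455897 + 2070394007 = 873407864771 → 9635365652417/873407864771
APPEND 11: p_10 = 11·9635365652417 + 801043769288 = 106790065945875, q_10 = 11·873407864771 + 72611455897 = 9680097968378 → 106790065945875/9680097968378
APPEND 40: p_11 = 40·106790065945875 + 9635365652417 = 4281238003487417, q_11 = 40·9680097968378 + 873407864771 = 388077326599891 → 4281238003487417/388077326599891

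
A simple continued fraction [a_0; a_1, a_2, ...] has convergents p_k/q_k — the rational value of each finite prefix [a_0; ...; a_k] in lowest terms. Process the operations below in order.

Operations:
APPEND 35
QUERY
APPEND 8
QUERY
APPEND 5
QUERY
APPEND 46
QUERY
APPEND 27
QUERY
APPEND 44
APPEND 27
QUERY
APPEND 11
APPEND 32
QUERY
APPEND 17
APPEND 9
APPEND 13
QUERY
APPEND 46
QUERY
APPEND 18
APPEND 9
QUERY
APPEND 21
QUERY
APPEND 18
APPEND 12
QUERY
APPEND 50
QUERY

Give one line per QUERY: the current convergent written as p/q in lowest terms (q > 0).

APPEND 35: p_0 = 35·1 + 0 = 35, q_0 = 35·0 + 1 = 1 → 35/1
APPEND 8: p_1 = 8·35 + 1 = 281, q_1 = 8·1 + 0 = 8 → 281/8
APPEND 5: p_2 = 5·281 + 35 = 1440, q_2 = 5·8 + 1 = 41 → 1440/41
APPEND 46: p_3 = 46·1440 + 281 = 66521, q_3 = 46·41 + 8 = 1894 → 66521/1894
APPEND 27: p_4 = 27·66521 + 1440 = 1797507, q_4 = 27·1894 + 41 = 51179 → 1797507/51179
APPEND 44: p_5 = 44·1797507 + 66521 = 79156829, q_5 = 44·51179 + 1894 = 2253770 → 79156829/2253770
APPEND 27: p_6 = 27·79156829 + 1797507 = 2139031890, q_6 = 27·2253770 + 51179 = 60902969 → 2139031890/60902969
APPEND 11: p_7 = 11·2139031890 + 79156829 = 23608507619, q_7 = 11·60902969 + 2253770 = 672186429 → 23608507619/672186429
APPEND 32: p_8 = 32·23608507619 + 2139031890 = 757611275698, q_8 = 32·672186429 + 60902969 = 21570868697 → 757611275698/21570868697
APPEND 17: p_9 = 17·757611275698 + 23608507619 = 12903000194485, q_9 = 17·21570868697 + 672186429 = 367376954278 → 12903000194485/367376954278
APPEND 9: p_10 = 9·12903000194485 + 757611275698 = 116884613026063, q_10 = 9·367376954278 + 21570868697 = 3327963457199 → 116884613026063/3327963457199
APPEND 13: p_11 = 13·116884613026063 + 12903000194485 = 1532402969533304, q_11 = 13·3327963457199 + 367376954278 = 43630901897865 → 1532402969533304/43630901897865
APPEND 46: p_12 = 46·1532402969533304 + 116884613026063 = 70607421211558047, q_12 = 46·43630901897865 + 3327963457199 = 2010349450758989 → 70607421211558047/2010349450758989
APPEND 18: p_13 = 18·70607421211558047 + 1532402969533304 = 1272465984777578150, q_13 = 18·2010349450758989 + 43630901897865 = 36229921015559667 → 1272465984777578150/36229921015559667
APPEND 9: p_14 = 9·1272465984777578150 + 70607421211558047 = 11522801284209761397, q_14 = 9·36229921015559667 + 2010349450758989 = 328079638590795992 → 11522801284209761397/328079638590795992
APPEND 21: p_15 = 21·11522801284209761397 + 1272465984777578150 = 243251292953182567487, q_15 = 21·328079638590795992 + 36229921015559667 = 6925902331422275499 → 243251292953182567487/6925902331422275499
APPEND 18: p_16 = 18·243251292953182567487 + 11522801284209761397 = 4390046074441495976163, q_16 = 18·6925902331422275499 + 328079638590795992 = 124994321604191754974 → 4390046074441495976163/124994321604191754974
APPEND 12: p_17 = 12·4390046074441495976163 + 243251292953182567487 = 52923804186251134281443, q_17 = 12·124994321604191754974 + 6925902331422275499 = 1506857761581723335187 → 52923804186251134281443/1506857761581723335187
APPEND 50: p_18 = 50·52923804186251134281443 + 4390046074441495976163 = 2650580255386998210048313, q_18 = 50·1506857761581723335187 + 124994321604191754974 = 75467882400690358514324 → 2650580255386998210048313/75467882400690358514324

35/1
281/8
1440/41
66521/1894
1797507/51179
2139031890/60902969
757611275698/21570868697
1532402969533304/43630901897865
70607421211558047/2010349450758989
11522801284209761397/328079638590795992
243251292953182567487/6925902331422275499
52923804186251134281443/1506857761581723335187
2650580255386998210048313/75467882400690358514324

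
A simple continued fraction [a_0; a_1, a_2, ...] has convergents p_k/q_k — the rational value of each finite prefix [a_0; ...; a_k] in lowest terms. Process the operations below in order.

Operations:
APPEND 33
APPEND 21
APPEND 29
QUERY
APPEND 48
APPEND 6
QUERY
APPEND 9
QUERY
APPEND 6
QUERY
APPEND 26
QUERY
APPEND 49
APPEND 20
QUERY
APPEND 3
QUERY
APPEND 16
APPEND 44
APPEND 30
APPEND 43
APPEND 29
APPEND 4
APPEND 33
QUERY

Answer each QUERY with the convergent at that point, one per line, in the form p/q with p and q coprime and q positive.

20159/610
5830115/176416
53439361/1617045
326466281/9878686
8541562667/258462881
8385802301947/253749659981
25576269942805/773923539798
92549174953327307754421/2800485967869328341767

APPEND 33: p_0 = 33·1 + 0 = 33, q_0 = 33·0 + 1 = 1 → 33/1
APPEND 21: p_1 = 21·33 + 1 = 694, q_1 = 21·1 + 0 = 21 → 694/21
APPEND 29: p_2 = 29·694 + 33 = 20159, q_2 = 29·21 + 1 = 610 → 20159/610
APPEND 48: p_3 = 48·20159 + 694 = 968326, q_3 = 48·610 + 21 = 29301 → 968326/29301
APPEND 6: p_4 = 6·968326 + 20159 = 5830115, q_4 = 6·29301 + 610 = 176416 → 5830115/176416
APPEND 9: p_5 = 9·5830115 + 968326 = 53439361, q_5 = 9·176416 + 29301 = 1617045 → 53439361/1617045
APPEND 6: p_6 = 6·53439361 + 5830115 = 326466281, q_6 = 6·1617045 + 176416 = 9878686 → 326466281/9878686
APPEND 26: p_7 = 26·326466281 + 53439361 = 8541562667, q_7 = 26·9878686 + 1617045 = 258462881 → 8541562667/258462881
APPEND 49: p_8 = 49·8541562667 + 326466281 = 418863036964, q_8 = 49·258462881 + 9878686 = 12674559855 → 418863036964/12674559855
APPEND 20: p_9 = 20·418863036964 + 8541562667 = 8385802301947, q_9 = 20·12674559855 + 258462881 = 253749659981 → 8385802301947/253749659981
APPEND 3: p_10 = 3·8385802301947 + 418863036964 = 25576269942805, q_10 = 3·253749659981 + 12674559855 = 773923539798 → 25576269942805/773923539798
APPEND 16: p_11 = 16·25576269942805 + 8385802301947 = 417606121386827, q_11 = 16·773923539798 + 253749659981 = 12636526296749 → 417606121386827/12636526296749
APPEND 44: p_12 = 44·417606121386827 + 25576269942805 = 18400245610963193, q_12 = 44·12636526296749 + 773923539798 = 556781080596754 → 18400245610963193/556781080596754
APPEND 30: p_13 = 30·18400245610963193 + 417606121386827 = 552424974450282617, q_13 = 30·556781080596754 + 12636526296749 = 16716068944199369 → 552424974450282617/16716068944199369
APPEND 43: p_14 = 43·552424974450282617 + 18400245610963193 = 23772674146973115724, q_14 = 43·16716068944199369 + 556781080596754 = 719347745681169621 → 23772674146973115724/719347745681169621
APPEND 29: p_15 = 29·23772674146973115724 + 552424974450282617 = 689959975236670638613, q_15 = 29·719347745681169621 + 16716068944199369 = 20877800693698118378 → 689959975236670638613/20877800693698118378
APPEND 4: p_16 = 4·689959975236670638613 + 23772674146973115724 = 2783612575093655670176, q_16 = 4·20877800693698118378 + 719347745681169621 = 84230550520473643133 → 2783612575093655670176/84230550520473643133
APPEND 33: p_17 = 33·2783612575093655670176 + 689959975236670638613 = 92549174953327307754421, q_17 = 33·84230550520473643133 + 20877800693698118378 = 2800485967869328341767 → 92549174953327307754421/2800485967869328341767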